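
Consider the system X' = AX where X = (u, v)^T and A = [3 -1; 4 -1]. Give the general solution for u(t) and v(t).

u(t) = -C_1e^(t) - C_2te^(t) - C_2e^(t), v(t) = -2C_1e^(t) - 2C_2te^(t) - C_2e^(t)

Coefficient matrix A = [[3, -1], [4, -1]].
Characteristic polynomial det(A - λI) = λ^2 - 2λ + 1 = 0.
Single eigenvalue λ = 1 with algebraic multiplicity 2.
Eigenvector v = (-1,-2); generalized eigenvector w with (A-λI)w=v is (-1,-1).
General solution: e^(t)[C_1·v + C_2·(t·v + w)].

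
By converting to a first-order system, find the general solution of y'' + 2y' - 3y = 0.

y(t) = K_1e^(-3t) + K_2e^(t)

Let x_1 = y, x_2 = y'. Then x_1' = x_2 and x_2' = 3x_1 - 2x_2.
A = [[0,1],[3,-2]]; det(A-λI) = λ^2 + 2λ - 3.
Eigenvalues λ = -3, 1 with eigenvectors (1,-3), (1,1).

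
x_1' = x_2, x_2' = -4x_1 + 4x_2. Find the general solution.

x_1(t) = -c_1e^(2t) - c_2te^(2t) - c_2e^(2t), x_2(t) = -2c_1e^(2t) - 2c_2te^(2t) - 3c_2e^(2t)

Coefficient matrix A = [[0, 1], [-4, 4]].
Characteristic polynomial det(A - λI) = λ^2 - 4λ + 4 = 0.
Single eigenvalue λ = 2 with algebraic multiplicity 2.
Eigenvector v = (-1,-2); generalized eigenvector w with (A-λI)w=v is (-1,-3).
General solution: e^(2t)[c_1·v + c_2·(t·v + w)].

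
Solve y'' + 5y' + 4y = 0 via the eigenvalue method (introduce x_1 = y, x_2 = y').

Let x_1 = y, x_2 = y'. Then x_1' = x_2 and x_2' = -4x_1 - 5x_2.
A = [[0,1],[-4,-5]]; det(A-λI) = λ^2 + 5λ + 4.
Eigenvalues λ = -4, -1 with eigenvectors (1,-4), (1,-1).

y(t) = C_1e^(-4t) + C_2e^(-t)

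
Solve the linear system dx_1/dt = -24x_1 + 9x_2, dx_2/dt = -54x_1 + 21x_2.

x_1(t) = -c_1e^(3t) - c_2e^(-6t), x_2(t) = -3c_1e^(3t) - 2c_2e^(-6t)

Coefficient matrix A = [[-24, 9], [-54, 21]].
Characteristic polynomial det(A - λI) = λ^2 + 3λ - 18 = 0.
Eigenvalues λ = 3, -6.
For λ=3: (A-λI) row 1 is [-27, 9], so an eigenvector is (-1, -3).
For λ=-6: (A-λI) row 1 is [-18, 9], so an eigenvector is (-1, -2).
General solution: c_1e^(3t)(-1,-3) + c_2e^(-6t)(-1,-2).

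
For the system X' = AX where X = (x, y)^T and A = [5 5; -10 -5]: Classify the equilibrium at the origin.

A = [[5,5],[-10,-5]]; det(A-λI) = λ^2 + 25.
λ = 0 ± 5i: zero real part.

center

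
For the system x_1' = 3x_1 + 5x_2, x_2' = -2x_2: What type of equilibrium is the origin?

A = [[3,5],[0,-2]]; det(A-λI) = λ^2 - λ - 6.
λ = 3, -2: opposite signs.

saddle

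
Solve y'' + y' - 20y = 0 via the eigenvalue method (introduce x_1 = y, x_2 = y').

y(t) = C_1e^(-5t) + C_2e^(4t)

Let x_1 = y, x_2 = y'. Then x_1' = x_2 and x_2' = 20x_1 - x_2.
A = [[0,1],[20,-1]]; det(A-λI) = λ^2 + λ - 20.
Eigenvalues λ = -5, 4 with eigenvectors (1,-5), (1,4).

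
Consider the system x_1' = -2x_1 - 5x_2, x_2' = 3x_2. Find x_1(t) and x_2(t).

x_1(t) = C_1e^(-2t) + C_2e^(3t), x_2(t) = -C_2e^(3t)

Coefficient matrix A = [[-2, -5], [0, 3]].
Characteristic polynomial det(A - λI) = λ^2 - λ - 6 = 0.
Eigenvalues λ = -2, 3.
For λ=-2: (A-λI) row 1 is [0, -5], so an eigenvector is (1, 0).
For λ=3: (A-λI) row 1 is [-5, -5], so an eigenvector is (1, -1).
General solution: C_1e^(-2t)(1,0) + C_2e^(3t)(1,-1).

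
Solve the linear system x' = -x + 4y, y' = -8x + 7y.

Coefficient matrix A = [[-1, 4], [-8, 7]].
Characteristic polynomial det(A - λI) = λ^2 - 6λ + 25 = 0.
Eigenvalues λ = 3 ± 4i (complex conjugate pair).
For λ=3+4i: an eigenvector is (1,1) - i(0,-1) = (1, 1 + i).
A real fundamental pair from Re and Im of e^((3+4i)t)v: X_1 = e^(3t)(cos(4t)·(1,1) + sin(4t)·(0,-1)), X_2 = e^(3t)(sin(4t)·(1,1) - cos(4t)·(0,-1)).
General solution: K_1X_1 + K_2X_2.

x(t) = K_1e^(3t)cos(4t) + K_2e^(3t)sin(4t), y(t) = -K_1e^(3t)sin(4t) + K_1e^(3t)cos(4t) + K_2e^(3t)sin(4t) + K_2e^(3t)cos(4t)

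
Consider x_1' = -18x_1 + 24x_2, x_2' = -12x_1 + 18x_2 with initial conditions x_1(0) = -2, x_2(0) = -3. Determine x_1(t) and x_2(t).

Coefficient matrix A = [[-18, 24], [-12, 18]].
Characteristic polynomial det(A - λI) = λ^2 - 36 = 0.
Eigenvalues λ = 6, -6.
For λ=6: (A-λI) row 1 is [-24, 24], so an eigenvector is (1, 1).
For λ=-6: (A-λI) row 1 is [-12, 24], so an eigenvector is (-2, -1).
General solution: K_1e^(6t)(1,1) + K_2e^(-6t)(-2,-1).
Applying x_1(0)=-2, x_2(0)=-3 gives K_1=-4, K_2=-1.

x_1(t) = -4e^(6t) + 2e^(-6t), x_2(t) = -4e^(6t) + e^(-6t)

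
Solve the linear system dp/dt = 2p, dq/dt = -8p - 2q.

p(t) = -c_1e^(2t), q(t) = 2c_1e^(2t) + c_2e^(-2t)

Coefficient matrix A = [[2, 0], [-8, -2]].
Characteristic polynomial det(A - λI) = λ^2 - 4 = 0.
Eigenvalues λ = 2, -2.
For λ=2: (A-λI) row 2 is [-8, -4], so an eigenvector is (-1, 2).
For λ=-2: (A-λI) row 1 is [4, 0], so an eigenvector is (0, 1).
General solution: c_1e^(2t)(-1,2) + c_2e^(-2t)(0,1).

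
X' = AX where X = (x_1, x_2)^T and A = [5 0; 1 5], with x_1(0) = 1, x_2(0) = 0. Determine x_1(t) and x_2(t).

Coefficient matrix A = [[5, 0], [1, 5]].
Characteristic polynomial det(A - λI) = λ^2 - 10λ + 25 = 0.
Single eigenvalue λ = 5 with algebraic multiplicity 2.
Eigenvector v = (0,-1); generalized eigenvector w with (A-λI)w=v is (-1,3).
General solution: e^(5t)[K_1·v + K_2·(t·v + w)].
Applying x_1(0)=1, x_2(0)=0 gives K_1=-3, K_2=-1.

x_1(t) = e^(5t), x_2(t) = te^(5t)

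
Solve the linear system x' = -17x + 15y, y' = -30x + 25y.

x(t) = 2K_1e^(4t)sin(3t) - K_1e^(4t)cos(3t) - K_2e^(4t)sin(3t) - 2K_2e^(4t)cos(3t), y(t) = 3K_1e^(4t)sin(3t) - K_1e^(4t)cos(3t) - K_2e^(4t)sin(3t) - 3K_2e^(4t)cos(3t)

Coefficient matrix A = [[-17, 15], [-30, 25]].
Characteristic polynomial det(A - λI) = λ^2 - 8λ + 25 = 0.
Eigenvalues λ = 4 ± 3i (complex conjugate pair).
For λ=4+3i: an eigenvector is (-1,-1) - i(2,3) = (-1 - 2i, -1 - 3i).
A real fundamental pair from Re and Im of e^((4+3i)t)v: X_1 = e^(4t)(cos(3t)·(-1,-1) + sin(3t)·(2,3)), X_2 = e^(4t)(sin(3t)·(-1,-1) - cos(3t)·(2,3)).
General solution: K_1X_1 + K_2X_2.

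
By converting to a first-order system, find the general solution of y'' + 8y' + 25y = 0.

y(t) = K_1e^(-4t)cos(3t) + K_2e^(-4t)sin(3t)

Let x_1 = y, x_2 = y'. Then x_1' = x_2 and x_2' = -25x_1 - 8x_2.
A = [[0,1],[-25,-8]]; det(A-λI) = λ^2 + 8λ + 25.
Eigenvalues λ = -4 ± 3i.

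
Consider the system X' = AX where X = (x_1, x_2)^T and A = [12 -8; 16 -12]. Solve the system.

Coefficient matrix A = [[12, -8], [16, -12]].
Characteristic polynomial det(A - λI) = λ^2 - 16 = 0.
Eigenvalues λ = -4, 4.
For λ=-4: (A-λI) row 1 is [16, -8], so an eigenvector is (-1, -2).
For λ=4: (A-λI) row 1 is [8, -8], so an eigenvector is (-1, -1).
General solution: K_1e^(-4t)(-1,-2) + K_2e^(4t)(-1,-1).

x_1(t) = -K_1e^(-4t) - K_2e^(4t), x_2(t) = -2K_1e^(-4t) - K_2e^(4t)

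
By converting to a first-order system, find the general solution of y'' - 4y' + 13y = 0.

Let x_1 = y, x_2 = y'. Then x_1' = x_2 and x_2' = -13x_1 + 4x_2.
A = [[0,1],[-13,4]]; det(A-λI) = λ^2 - 4λ + 13.
Eigenvalues λ = 2 ± 3i.

y(t) = c_1e^(2t)cos(3t) + c_2e^(2t)sin(3t)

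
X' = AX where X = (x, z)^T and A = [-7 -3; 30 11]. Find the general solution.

Coefficient matrix A = [[-7, -3], [30, 11]].
Characteristic polynomial det(A - λI) = λ^2 - 4λ + 13 = 0.
Eigenvalues λ = 2 ± 3i (complex conjugate pair).
For λ=2+3i: an eigenvector is (0,-1) - i(1,-3) = (0 - i, -1 + 3i).
A real fundamental pair from Re and Im of e^((2+3i)t)v: X_1 = e^(2t)(cos(3t)·(0,-1) + sin(3t)·(1,-3)), X_2 = e^(2t)(sin(3t)·(0,-1) - cos(3t)·(1,-3)).
General solution: C_1X_1 + C_2X_2.

x(t) = C_1e^(2t)sin(3t) - C_2e^(2t)cos(3t), z(t) = -3C_1e^(2t)sin(3t) - C_1e^(2t)cos(3t) - C_2e^(2t)sin(3t) + 3C_2e^(2t)cos(3t)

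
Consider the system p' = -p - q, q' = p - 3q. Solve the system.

p(t) = C_1e^(-2t) + C_2te^(-2t), q(t) = C_1e^(-2t) + C_2te^(-2t) - C_2e^(-2t)

Coefficient matrix A = [[-1, -1], [1, -3]].
Characteristic polynomial det(A - λI) = λ^2 + 4λ + 4 = 0.
Single eigenvalue λ = -2 with algebraic multiplicity 2.
Eigenvector v = (1,1); generalized eigenvector w with (A-λI)w=v is (0,-1).
General solution: e^(-2t)[C_1·v + C_2·(t·v + w)].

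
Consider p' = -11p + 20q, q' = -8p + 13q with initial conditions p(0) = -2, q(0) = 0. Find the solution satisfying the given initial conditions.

Coefficient matrix A = [[-11, 20], [-8, 13]].
Characteristic polynomial det(A - λI) = λ^2 - 2λ + 17 = 0.
Eigenvalues λ = 1 ± 4i (complex conjugate pair).
For λ=1+4i: an eigenvector is (1,1) - i(2,1) = (1 - 2i, 1 - i).
A real fundamental pair from Re and Im of e^((1+4i)t)v: X_1 = e^(t)(cos(4t)·(1,1) + sin(4t)·(2,1)), X_2 = e^(t)(sin(4t)·(1,1) - cos(4t)·(2,1)).
General solution: C_1X_1 + C_2X_2.
Applying p(0)=-2, q(0)=0 gives C_1=2, C_2=2.

p(t) = 6e^(t)sin(4t) - 2e^(t)cos(4t), q(t) = 4e^(t)sin(4t)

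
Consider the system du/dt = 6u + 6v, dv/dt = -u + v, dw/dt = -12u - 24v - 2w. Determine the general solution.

Coefficient matrix A = [[6, 6, 0], [-1, 1, 0], [-12, -24, -2]].
det(A - λI) = 0 gives eigenvalues λ = 4, 3, -2.
For λ=4: eigenvector (3,-1,-2).
For λ=3: eigenvector (-2,1,0).
For λ=-2: eigenvector (0,0,1).
General solution: c_1e^(4t)(3,-1,-2) + c_2e^(3t)(-2,1,0) + c_3e^(-2t)(0,0,1).

u(t) = 3c_1e^(4t) - 2c_2e^(3t), v(t) = -c_1e^(4t) + c_2e^(3t), w(t) = -2c_1e^(4t) + c_3e^(-2t)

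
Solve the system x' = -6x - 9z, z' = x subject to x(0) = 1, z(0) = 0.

x(t) = -3te^(-3t) + e^(-3t), z(t) = te^(-3t)

Coefficient matrix A = [[-6, -9], [1, 0]].
Characteristic polynomial det(A - λI) = λ^2 + 6λ + 9 = 0.
Single eigenvalue λ = -3 with algebraic multiplicity 2.
Eigenvector v = (3,-1); generalized eigenvector w with (A-λI)w=v is (-1,0).
General solution: e^(-3t)[K_1·v + K_2·(t·v + w)].
Applying x(0)=1, z(0)=0 gives K_1=0, K_2=-1.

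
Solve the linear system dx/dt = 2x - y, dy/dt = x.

Coefficient matrix A = [[2, -1], [1, 0]].
Characteristic polynomial det(A - λI) = λ^2 - 2λ + 1 = 0.
Single eigenvalue λ = 1 with algebraic multiplicity 2.
Eigenvector v = (-1,-1); generalized eigenvector w with (A-λI)w=v is (1,2).
General solution: e^(t)[c_1·v + c_2·(t·v + w)].

x(t) = -c_1e^(t) - c_2te^(t) + c_2e^(t), y(t) = -c_1e^(t) - c_2te^(t) + 2c_2e^(t)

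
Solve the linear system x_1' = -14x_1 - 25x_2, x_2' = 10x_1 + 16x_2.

x_1(t) = 2c_1e^(t)sin(5t) + c_1e^(t)cos(5t) + c_2e^(t)sin(5t) - 2c_2e^(t)cos(5t), x_2(t) = -c_1e^(t)sin(5t) - c_1e^(t)cos(5t) - c_2e^(t)sin(5t) + c_2e^(t)cos(5t)

Coefficient matrix A = [[-14, -25], [10, 16]].
Characteristic polynomial det(A - λI) = λ^2 - 2λ + 26 = 0.
Eigenvalues λ = 1 ± 5i (complex conjugate pair).
For λ=1+5i: an eigenvector is (1,-1) - i(2,-1) = (1 - 2i, -1 + i).
A real fundamental pair from Re and Im of e^((1+5i)t)v: X_1 = e^(t)(cos(5t)·(1,-1) + sin(5t)·(2,-1)), X_2 = e^(t)(sin(5t)·(1,-1) - cos(5t)·(2,-1)).
General solution: c_1X_1 + c_2X_2.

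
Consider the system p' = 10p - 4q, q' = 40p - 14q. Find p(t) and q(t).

Coefficient matrix A = [[10, -4], [40, -14]].
Characteristic polynomial det(A - λI) = λ^2 + 4λ + 20 = 0.
Eigenvalues λ = -2 ± 4i (complex conjugate pair).
For λ=-2+4i: an eigenvector is (0,-1) - i(1,3) = (0 - i, -1 - 3i).
A real fundamental pair from Re and Im of e^((-2+4i)t)v: X_1 = e^(-2t)(cos(4t)·(0,-1) + sin(4t)·(1,3)), X_2 = e^(-2t)(sin(4t)·(0,-1) - cos(4t)·(1,3)).
General solution: K_1X_1 + K_2X_2.

p(t) = K_1e^(-2t)sin(4t) - K_2e^(-2t)cos(4t), q(t) = 3K_1e^(-2t)sin(4t) - K_1e^(-2t)cos(4t) - K_2e^(-2t)sin(4t) - 3K_2e^(-2t)cos(4t)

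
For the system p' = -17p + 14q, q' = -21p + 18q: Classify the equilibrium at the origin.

saddle

A = [[-17,14],[-21,18]]; det(A-λI) = λ^2 - λ - 12.
λ = 4, -3: opposite signs.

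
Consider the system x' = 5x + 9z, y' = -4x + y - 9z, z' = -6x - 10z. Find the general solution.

Coefficient matrix A = [[5, 0, 9], [-4, 1, -9], [-6, 0, -10]].
det(A - λI) = 0 gives eigenvalues λ = -4, 1, -1.
For λ=-4: eigenvector (-1,1,1).
For λ=1: eigenvector (0,1,0).
For λ=-1: eigenvector (3,-3,-2).
General solution: K_1e^(-4t)(-1,1,1) + K_2e^(t)(0,1,0) + K_3e^(-t)(3,-3,-2).

x(t) = -K_1e^(-4t) + 3K_3e^(-t), y(t) = K_1e^(-4t) + K_2e^(t) - 3K_3e^(-t), z(t) = K_1e^(-4t) - 2K_3e^(-t)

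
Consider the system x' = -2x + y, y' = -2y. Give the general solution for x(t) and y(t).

Coefficient matrix A = [[-2, 1], [0, -2]].
Characteristic polynomial det(A - λI) = λ^2 + 4λ + 4 = 0.
Single eigenvalue λ = -2 with algebraic multiplicity 2.
Eigenvector v = (-1,0); generalized eigenvector w with (A-λI)w=v is (3,-1).
General solution: e^(-2t)[c_1·v + c_2·(t·v + w)].

x(t) = -c_1e^(-2t) - c_2te^(-2t) + 3c_2e^(-2t), y(t) = -c_2e^(-2t)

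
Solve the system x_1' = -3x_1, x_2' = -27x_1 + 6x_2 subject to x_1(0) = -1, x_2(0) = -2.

x_1(t) = -e^(-3t), x_2(t) = e^(6t) - 3e^(-3t)

Coefficient matrix A = [[-3, 0], [-27, 6]].
Characteristic polynomial det(A - λI) = λ^2 - 3λ - 18 = 0.
Eigenvalues λ = 6, -3.
For λ=6: (A-λI) row 1 is [-9, 0], so an eigenvector is (0, -1).
For λ=-3: (A-λI) row 2 is [-27, 9], so an eigenvector is (1, 3).
General solution: c_1e^(6t)(0,-1) + c_2e^(-3t)(1,3).
Applying x_1(0)=-1, x_2(0)=-2 gives c_1=-1, c_2=-1.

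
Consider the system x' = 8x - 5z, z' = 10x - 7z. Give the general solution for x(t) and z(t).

Coefficient matrix A = [[8, -5], [10, -7]].
Characteristic polynomial det(A - λI) = λ^2 - λ - 6 = 0.
Eigenvalues λ = -2, 3.
For λ=-2: (A-λI) row 1 is [10, -5], so an eigenvector is (1, 2).
For λ=3: (A-λI) row 1 is [5, -5], so an eigenvector is (-1, -1).
General solution: c_1e^(-2t)(1,2) + c_2e^(3t)(-1,-1).

x(t) = c_1e^(-2t) - c_2e^(3t), z(t) = 2c_1e^(-2t) - c_2e^(3t)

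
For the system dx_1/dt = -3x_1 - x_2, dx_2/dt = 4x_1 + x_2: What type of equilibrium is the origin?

stable improper node

A = [[-3,-1],[4,1]]; det(A-λI) = λ^2 + 2λ + 1.
repeated λ = -1 with a single eigenvector.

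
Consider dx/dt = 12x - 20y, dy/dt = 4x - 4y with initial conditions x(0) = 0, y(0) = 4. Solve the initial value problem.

Coefficient matrix A = [[12, -20], [4, -4]].
Characteristic polynomial det(A - λI) = λ^2 - 8λ + 32 = 0.
Eigenvalues λ = 4 ± 4i (complex conjugate pair).
For λ=4+4i: an eigenvector is (1,0) - i(2,1) = (1 - 2i, 0 - i).
A real fundamental pair from Re and Im of e^((4+4i)t)v: X_1 = e^(4t)(cos(4t)·(1,0) + sin(4t)·(2,1)), X_2 = e^(4t)(sin(4t)·(1,0) - cos(4t)·(2,1)).
General solution: C_1X_1 + C_2X_2.
Applying x(0)=0, y(0)=4 gives C_1=-8, C_2=-4.

x(t) = -20e^(4t)sin(4t), y(t) = -8e^(4t)sin(4t) + 4e^(4t)cos(4t)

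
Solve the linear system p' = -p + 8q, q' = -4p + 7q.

Coefficient matrix A = [[-1, 8], [-4, 7]].
Characteristic polynomial det(A - λI) = λ^2 - 6λ + 25 = 0.
Eigenvalues λ = 3 ± 4i (complex conjugate pair).
For λ=3+4i: an eigenvector is (1,0) - i(-1,-1) = (1 + i, 0 + i).
A real fundamental pair from Re and Im of e^((3+4i)t)v: X_1 = e^(3t)(cos(4t)·(1,0) + sin(4t)·(-1,-1)), X_2 = e^(3t)(sin(4t)·(1,0) - cos(4t)·(-1,-1)).
General solution: c_1X_1 + c_2X_2.

p(t) = -c_1e^(3t)sin(4t) + c_1e^(3t)cos(4t) + c_2e^(3t)sin(4t) + c_2e^(3t)cos(4t), q(t) = -c_1e^(3t)sin(4t) + c_2e^(3t)cos(4t)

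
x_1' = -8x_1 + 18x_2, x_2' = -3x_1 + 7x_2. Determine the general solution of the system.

Coefficient matrix A = [[-8, 18], [-3, 7]].
Characteristic polynomial det(A - λI) = λ^2 + λ - 2 = 0.
Eigenvalues λ = -2, 1.
For λ=-2: (A-λI) row 1 is [-6, 18], so an eigenvector is (3, 1).
For λ=1: (A-λI) row 1 is [-9, 18], so an eigenvector is (-2, -1).
General solution: C_1e^(-2t)(3,1) + C_2e^(t)(-2,-1).

x_1(t) = 3C_1e^(-2t) - 2C_2e^(t), x_2(t) = C_1e^(-2t) - C_2e^(t)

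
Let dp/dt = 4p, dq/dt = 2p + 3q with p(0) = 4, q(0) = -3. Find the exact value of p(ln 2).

64

A = [[4,0],[2,3]]; eigenvalues λ = 4, 3.
Eigenvectors: (-1,-2) for λ=4, (0,-1) for λ=3.
From the initial condition, c_1 = -4, c_2 = 11.
p(ln 2) = (-4)(2^4)(-1) + (11)(2^3)(0) = 64.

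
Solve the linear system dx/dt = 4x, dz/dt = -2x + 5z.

Coefficient matrix A = [[4, 0], [-2, 5]].
Characteristic polynomial det(A - λI) = λ^2 - 9λ + 20 = 0.
Eigenvalues λ = 4, 5.
For λ=4: (A-λI) row 2 is [-2, 1], so an eigenvector is (1, 2).
For λ=5: (A-λI) row 1 is [-1, 0], so an eigenvector is (0, -1).
General solution: K_1e^(4t)(1,2) + K_2e^(5t)(0,-1).

x(t) = K_1e^(4t), z(t) = 2K_1e^(4t) - K_2e^(5t)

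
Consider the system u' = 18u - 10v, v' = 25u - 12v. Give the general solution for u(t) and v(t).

Coefficient matrix A = [[18, -10], [25, -12]].
Characteristic polynomial det(A - λI) = λ^2 - 6λ + 34 = 0.
Eigenvalues λ = 3 ± 5i (complex conjugate pair).
For λ=3+5i: an eigenvector is (1,1) - i(1,2) = (1 - i, 1 - 2i).
A real fundamental pair from Re and Im of e^((3+5i)t)v: X_1 = e^(3t)(cos(5t)·(1,1) + sin(5t)·(1,2)), X_2 = e^(3t)(sin(5t)·(1,1) - cos(5t)·(1,2)).
General solution: c_1X_1 + c_2X_2.

u(t) = c_1e^(3t)sin(5t) + c_1e^(3t)cos(5t) + c_2e^(3t)sin(5t) - c_2e^(3t)cos(5t), v(t) = 2c_1e^(3t)sin(5t) + c_1e^(3t)cos(5t) + c_2e^(3t)sin(5t) - 2c_2e^(3t)cos(5t)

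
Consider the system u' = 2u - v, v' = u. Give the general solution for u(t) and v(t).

Coefficient matrix A = [[2, -1], [1, 0]].
Characteristic polynomial det(A - λI) = λ^2 - 2λ + 1 = 0.
Single eigenvalue λ = 1 with algebraic multiplicity 2.
Eigenvector v = (-1,-1); generalized eigenvector w with (A-λI)w=v is (-3,-2).
General solution: e^(t)[c_1·v + c_2·(t·v + w)].

u(t) = -c_1e^(t) - c_2te^(t) - 3c_2e^(t), v(t) = -c_1e^(t) - c_2te^(t) - 2c_2e^(t)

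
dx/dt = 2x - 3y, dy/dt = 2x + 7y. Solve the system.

Coefficient matrix A = [[2, -3], [2, 7]].
Characteristic polynomial det(A - λI) = λ^2 - 9λ + 20 = 0.
Eigenvalues λ = 5, 4.
For λ=5: (A-λI) row 1 is [-3, -3], so an eigenvector is (-1, 1).
For λ=4: (A-λI) row 1 is [-2, -3], so an eigenvector is (-3, 2).
General solution: C_1e^(5t)(-1,1) + C_2e^(4t)(-3,2).

x(t) = -C_1e^(5t) - 3C_2e^(4t), y(t) = C_1e^(5t) + 2C_2e^(4t)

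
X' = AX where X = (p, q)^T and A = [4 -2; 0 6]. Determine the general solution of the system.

p(t) = -K_1e^(6t) + K_2e^(4t), q(t) = K_1e^(6t)

Coefficient matrix A = [[4, -2], [0, 6]].
Characteristic polynomial det(A - λI) = λ^2 - 10λ + 24 = 0.
Eigenvalues λ = 6, 4.
For λ=6: (A-λI) row 1 is [-2, -2], so an eigenvector is (-1, 1).
For λ=4: (A-λI) row 1 is [0, -2], so an eigenvector is (1, 0).
General solution: K_1e^(6t)(-1,1) + K_2e^(4t)(1,0).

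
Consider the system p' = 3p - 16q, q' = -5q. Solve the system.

Coefficient matrix A = [[3, -16], [0, -5]].
Characteristic polynomial det(A - λI) = λ^2 + 2λ - 15 = 0.
Eigenvalues λ = 3, -5.
For λ=3: (A-λI) row 1 is [0, -16], so an eigenvector is (1, 0).
For λ=-5: (A-λI) row 1 is [8, -16], so an eigenvector is (2, 1).
General solution: K_1e^(3t)(1,0) + K_2e^(-5t)(2,1).

p(t) = K_1e^(3t) + 2K_2e^(-5t), q(t) = K_2e^(-5t)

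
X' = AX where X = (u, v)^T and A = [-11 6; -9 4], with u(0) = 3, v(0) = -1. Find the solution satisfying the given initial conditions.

u(t) = -8e^(-2t) + 11e^(-5t), v(t) = -12e^(-2t) + 11e^(-5t)

Coefficient matrix A = [[-11, 6], [-9, 4]].
Characteristic polynomial det(A - λI) = λ^2 + 7λ + 10 = 0.
Eigenvalues λ = -5, -2.
For λ=-5: (A-λI) row 1 is [-6, 6], so an eigenvector is (-1, -1).
For λ=-2: (A-λI) row 1 is [-9, 6], so an eigenvector is (-2, -3).
General solution: c_1e^(-5t)(-1,-1) + c_2e^(-2t)(-2,-3).
Applying u(0)=3, v(0)=-1 gives c_1=-11, c_2=4.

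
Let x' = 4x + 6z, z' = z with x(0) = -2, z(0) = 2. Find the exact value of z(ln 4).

A = [[4,6],[0,1]]; eigenvalues λ = 4, 1.
Eigenvectors: (-1,0) for λ=4, (-2,1) for λ=1.
From the initial condition, c_1 = -2, c_2 = 2.
z(ln 4) = (-2)(4^4)(0) + (2)(4^1)(1) = 8.

8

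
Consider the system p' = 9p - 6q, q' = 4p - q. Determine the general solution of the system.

p(t) = -3c_1e^(5t) - c_2e^(3t), q(t) = -2c_1e^(5t) - c_2e^(3t)

Coefficient matrix A = [[9, -6], [4, -1]].
Characteristic polynomial det(A - λI) = λ^2 - 8λ + 15 = 0.
Eigenvalues λ = 5, 3.
For λ=5: (A-λI) row 1 is [4, -6], so an eigenvector is (-3, -2).
For λ=3: (A-λI) row 1 is [6, -6], so an eigenvector is (-1, -1).
General solution: c_1e^(5t)(-3,-2) + c_2e^(3t)(-1,-1).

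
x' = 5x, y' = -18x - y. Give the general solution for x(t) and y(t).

x(t) = -c_1e^(5t), y(t) = 3c_1e^(5t) + c_2e^(-t)

Coefficient matrix A = [[5, 0], [-18, -1]].
Characteristic polynomial det(A - λI) = λ^2 - 4λ - 5 = 0.
Eigenvalues λ = 5, -1.
For λ=5: (A-λI) row 2 is [-18, -6], so an eigenvector is (-1, 3).
For λ=-1: (A-λI) row 1 is [6, 0], so an eigenvector is (0, 1).
General solution: c_1e^(5t)(-1,3) + c_2e^(-t)(0,1).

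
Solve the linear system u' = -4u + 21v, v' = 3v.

Coefficient matrix A = [[-4, 21], [0, 3]].
Characteristic polynomial det(A - λI) = λ^2 + λ - 12 = 0.
Eigenvalues λ = -4, 3.
For λ=-4: (A-λI) row 1 is [0, 21], so an eigenvector is (-1, 0).
For λ=3: (A-λI) row 1 is [-7, 21], so an eigenvector is (-3, -1).
General solution: c_1e^(-4t)(-1,0) + c_2e^(3t)(-3,-1).

u(t) = -c_1e^(-4t) - 3c_2e^(3t), v(t) = -c_2e^(3t)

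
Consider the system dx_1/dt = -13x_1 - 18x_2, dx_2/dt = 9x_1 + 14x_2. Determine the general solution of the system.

x_1(t) = C_1e^(5t) + 2C_2e^(-4t), x_2(t) = -C_1e^(5t) - C_2e^(-4t)

Coefficient matrix A = [[-13, -18], [9, 14]].
Characteristic polynomial det(A - λI) = λ^2 - λ - 20 = 0.
Eigenvalues λ = 5, -4.
For λ=5: (A-λI) row 1 is [-18, -18], so an eigenvector is (1, -1).
For λ=-4: (A-λI) row 1 is [-9, -18], so an eigenvector is (2, -1).
General solution: C_1e^(5t)(1,-1) + C_2e^(-4t)(2,-1).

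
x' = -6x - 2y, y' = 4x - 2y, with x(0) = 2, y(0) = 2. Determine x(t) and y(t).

x(t) = -4e^(-4t)sin(2t) + 2e^(-4t)cos(2t), y(t) = 6e^(-4t)sin(2t) + 2e^(-4t)cos(2t)

Coefficient matrix A = [[-6, -2], [4, -2]].
Characteristic polynomial det(A - λI) = λ^2 + 8λ + 20 = 0.
Eigenvalues λ = -4 ± 2i (complex conjugate pair).
For λ=-4+2i: an eigenvector is (1,-1) - i(0,1) = (1, -1 - i).
A real fundamental pair from Re and Im of e^((-4+2i)t)v: X_1 = e^(-4t)(cos(2t)·(1,-1) + sin(2t)·(0,1)), X_2 = e^(-4t)(sin(2t)·(1,-1) - cos(2t)·(0,1)).
General solution: K_1X_1 + K_2X_2.
Applying x(0)=2, y(0)=2 gives K_1=2, K_2=-4.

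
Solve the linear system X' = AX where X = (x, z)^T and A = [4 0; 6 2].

x(t) = -c_1e^(4t), z(t) = -3c_1e^(4t) - c_2e^(2t)

Coefficient matrix A = [[4, 0], [6, 2]].
Characteristic polynomial det(A - λI) = λ^2 - 6λ + 8 = 0.
Eigenvalues λ = 4, 2.
For λ=4: (A-λI) row 2 is [6, -2], so an eigenvector is (-1, -3).
For λ=2: (A-λI) row 1 is [2, 0], so an eigenvector is (0, -1).
General solution: c_1e^(4t)(-1,-3) + c_2e^(2t)(0,-1).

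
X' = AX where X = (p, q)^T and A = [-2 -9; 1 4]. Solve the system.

Coefficient matrix A = [[-2, -9], [1, 4]].
Characteristic polynomial det(A - λI) = λ^2 - 2λ + 1 = 0.
Single eigenvalue λ = 1 with algebraic multiplicity 2.
Eigenvector v = (-3,1); generalized eigenvector w with (A-λI)w=v is (-2,1).
General solution: e^(t)[C_1·v + C_2·(t·v + w)].

p(t) = -3C_1e^(t) - 3C_2te^(t) - 2C_2e^(t), q(t) = C_1e^(t) + C_2te^(t) + C_2e^(t)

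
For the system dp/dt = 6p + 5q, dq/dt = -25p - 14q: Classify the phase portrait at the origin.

stable spiral

A = [[6,5],[-25,-14]]; det(A-λI) = λ^2 + 8λ + 41.
λ = -4 ± 5i: negative real part.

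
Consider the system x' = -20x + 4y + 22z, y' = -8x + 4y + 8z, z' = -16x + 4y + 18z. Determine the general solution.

x(t) = C_1e^(2t) + 2C_2e^(4t) + 3C_3e^(-4t), y(t) = C_2e^(4t) + C_3e^(-4t), z(t) = C_1e^(2t) + 2C_2e^(4t) + 2C_3e^(-4t)

Coefficient matrix A = [[-20, 4, 22], [-8, 4, 8], [-16, 4, 18]].
det(A - λI) = 0 gives eigenvalues λ = 2, 4, -4.
For λ=2: eigenvector (1,0,1).
For λ=4: eigenvector (2,1,2).
For λ=-4: eigenvector (3,1,2).
General solution: C_1e^(2t)(1,0,1) + C_2e^(4t)(2,1,2) + C_3e^(-4t)(3,1,2).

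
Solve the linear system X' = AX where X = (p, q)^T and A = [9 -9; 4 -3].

Coefficient matrix A = [[9, -9], [4, -3]].
Characteristic polynomial det(A - λI) = λ^2 - 6λ + 9 = 0.
Single eigenvalue λ = 3 with algebraic multiplicity 2.
Eigenvector v = (-3,-2); generalized eigenvector w with (A-λI)w=v is (1,1).
General solution: e^(3t)[K_1·v + K_2·(t·v + w)].

p(t) = -3K_1e^(3t) - 3K_2te^(3t) + K_2e^(3t), q(t) = -2K_1e^(3t) - 2K_2te^(3t) + K_2e^(3t)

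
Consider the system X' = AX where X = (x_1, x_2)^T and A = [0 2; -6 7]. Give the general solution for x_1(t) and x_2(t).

x_1(t) = C_1e^(4t) - 2C_2e^(3t), x_2(t) = 2C_1e^(4t) - 3C_2e^(3t)

Coefficient matrix A = [[0, 2], [-6, 7]].
Characteristic polynomial det(A - λI) = λ^2 - 7λ + 12 = 0.
Eigenvalues λ = 4, 3.
For λ=4: (A-λI) row 1 is [-4, 2], so an eigenvector is (1, 2).
For λ=3: (A-λI) row 1 is [-3, 2], so an eigenvector is (-2, -3).
General solution: C_1e^(4t)(1,2) + C_2e^(3t)(-2,-3).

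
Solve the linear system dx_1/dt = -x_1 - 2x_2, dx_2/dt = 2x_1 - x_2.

x_1(t) = -K_1e^(-t)sin(2t) + K_2e^(-t)cos(2t), x_2(t) = K_1e^(-t)cos(2t) + K_2e^(-t)sin(2t)

Coefficient matrix A = [[-1, -2], [2, -1]].
Characteristic polynomial det(A - λI) = λ^2 + 2λ + 5 = 0.
Eigenvalues λ = -1 ± 2i (complex conjugate pair).
For λ=-1+2i: an eigenvector is (0,1) - i(-1,0) = (0 + i, 1).
A real fundamental pair from Re and Im of e^((-1+2i)t)v: X_1 = e^(-t)(cos(2t)·(0,1) + sin(2t)·(-1,0)), X_2 = e^(-t)(sin(2t)·(0,1) - cos(2t)·(-1,0)).
General solution: K_1X_1 + K_2X_2.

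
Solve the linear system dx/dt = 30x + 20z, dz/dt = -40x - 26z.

x(t) = -2K_1e^(2t)sin(4t) - K_1e^(2t)cos(4t) - K_2e^(2t)sin(4t) + 2K_2e^(2t)cos(4t), z(t) = 3K_1e^(2t)sin(4t) + K_1e^(2t)cos(4t) + K_2e^(2t)sin(4t) - 3K_2e^(2t)cos(4t)

Coefficient matrix A = [[30, 20], [-40, -26]].
Characteristic polynomial det(A - λI) = λ^2 - 4λ + 20 = 0.
Eigenvalues λ = 2 ± 4i (complex conjugate pair).
For λ=2+4i: an eigenvector is (-1,1) - i(-2,3) = (-1 + 2i, 1 - 3i).
A real fundamental pair from Re and Im of e^((2+4i)t)v: X_1 = e^(2t)(cos(4t)·(-1,1) + sin(4t)·(-2,3)), X_2 = e^(2t)(sin(4t)·(-1,1) - cos(4t)·(-2,3)).
General solution: K_1X_1 + K_2X_2.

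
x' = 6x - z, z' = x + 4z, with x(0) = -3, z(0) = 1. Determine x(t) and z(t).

x(t) = -4te^(5t) - 3e^(5t), z(t) = -4te^(5t) + e^(5t)

Coefficient matrix A = [[6, -1], [1, 4]].
Characteristic polynomial det(A - λI) = λ^2 - 10λ + 25 = 0.
Single eigenvalue λ = 5 with algebraic multiplicity 2.
Eigenvector v = (1,1); generalized eigenvector w with (A-λI)w=v is (3,2).
General solution: e^(5t)[c_1·v + c_2·(t·v + w)].
Applying x(0)=-3, z(0)=1 gives c_1=9, c_2=-4.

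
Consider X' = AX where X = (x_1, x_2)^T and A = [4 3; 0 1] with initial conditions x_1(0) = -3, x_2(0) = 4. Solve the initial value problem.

Coefficient matrix A = [[4, 3], [0, 1]].
Characteristic polynomial det(A - λI) = λ^2 - 5λ + 4 = 0.
Eigenvalues λ = 1, 4.
For λ=1: (A-λI) row 1 is [3, 3], so an eigenvector is (-1, 1).
For λ=4: (A-λI) row 1 is [0, 3], so an eigenvector is (1, 0).
General solution: C_1e^(t)(-1,1) + C_2e^(4t)(1,0).
Applying x_1(0)=-3, x_2(0)=4 gives C_1=4, C_2=1.

x_1(t) = e^(4t) - 4e^(t), x_2(t) = 4e^(t)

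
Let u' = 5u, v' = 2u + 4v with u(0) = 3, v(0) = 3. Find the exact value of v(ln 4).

A = [[5,0],[2,4]]; eigenvalues λ = 4, 5.
Eigenvectors: (0,-1) for λ=4, (1,2) for λ=5.
From the initial condition, c_1 = 3, c_2 = 3.
v(ln 4) = (3)(4^4)(-1) + (3)(4^5)(2) = 5376.

5376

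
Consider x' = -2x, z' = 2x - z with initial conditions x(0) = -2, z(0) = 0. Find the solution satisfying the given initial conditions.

Coefficient matrix A = [[-2, 0], [2, -1]].
Characteristic polynomial det(A - λI) = λ^2 + 3λ + 2 = 0.
Eigenvalues λ = -1, -2.
For λ=-1: (A-λI) row 1 is [-1, 0], so an eigenvector is (0, 1).
For λ=-2: (A-λI) row 2 is [2, 1], so an eigenvector is (1, -2).
General solution: C_1e^(-t)(0,1) + C_2e^(-2t)(1,-2).
Applying x(0)=-2, z(0)=0 gives C_1=-4, C_2=-2.

x(t) = -2e^(-2t), z(t) = -4e^(-t) + 4e^(-2t)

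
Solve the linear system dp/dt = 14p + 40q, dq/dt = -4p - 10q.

Coefficient matrix A = [[14, 40], [-4, -10]].
Characteristic polynomial det(A - λI) = λ^2 - 4λ + 20 = 0.
Eigenvalues λ = 2 ± 4i (complex conjugate pair).
For λ=2+4i: an eigenvector is (-1,0) - i(-3,1) = (-1 + 3i, 0 - i).
A real fundamental pair from Re and Im of e^((2+4i)t)v: X_1 = e^(2t)(cos(4t)·(-1,0) + sin(4t)·(-3,1)), X_2 = e^(2t)(sin(4t)·(-1,0) - cos(4t)·(-3,1)).
General solution: K_1X_1 + K_2X_2.

p(t) = -3K_1e^(2t)sin(4t) - K_1e^(2t)cos(4t) - K_2e^(2t)sin(4t) + 3K_2e^(2t)cos(4t), q(t) = K_1e^(2t)sin(4t) - K_2e^(2t)cos(4t)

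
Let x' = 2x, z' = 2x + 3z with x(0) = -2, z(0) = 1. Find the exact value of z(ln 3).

A = [[2,0],[2,3]]; eigenvalues λ = 3, 2.
Eigenvectors: (0,1) for λ=3, (1,-2) for λ=2.
From the initial condition, c_1 = -3, c_2 = -2.
z(ln 3) = (-3)(3^3)(1) + (-2)(3^2)(-2) = -45.

-45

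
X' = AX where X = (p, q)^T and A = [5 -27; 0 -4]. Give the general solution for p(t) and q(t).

p(t) = C_1e^(5t) + 3C_2e^(-4t), q(t) = C_2e^(-4t)

Coefficient matrix A = [[5, -27], [0, -4]].
Characteristic polynomial det(A - λI) = λ^2 - λ - 20 = 0.
Eigenvalues λ = 5, -4.
For λ=5: (A-λI) row 1 is [0, -27], so an eigenvector is (1, 0).
For λ=-4: (A-λI) row 1 is [9, -27], so an eigenvector is (3, 1).
General solution: C_1e^(5t)(1,0) + C_2e^(-4t)(3,1).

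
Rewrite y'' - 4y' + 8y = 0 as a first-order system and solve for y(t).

y(t) = K_1e^(2t)cos(2t) + K_2e^(2t)sin(2t)

Let x_1 = y, x_2 = y'. Then x_1' = x_2 and x_2' = -8x_1 + 4x_2.
A = [[0,1],[-8,4]]; det(A-λI) = λ^2 - 4λ + 8.
Eigenvalues λ = 2 ± 2i.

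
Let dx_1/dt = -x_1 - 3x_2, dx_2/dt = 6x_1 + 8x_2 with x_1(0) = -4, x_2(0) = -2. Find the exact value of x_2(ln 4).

-12128

A = [[-1,-3],[6,8]]; eigenvalues λ = 5, 2.
Eigenvectors: (-1,2) for λ=5, (-1,1) for λ=2.
From the initial condition, c_1 = -6, c_2 = 10.
x_2(ln 4) = (-6)(4^5)(2) + (10)(4^2)(1) = -12128.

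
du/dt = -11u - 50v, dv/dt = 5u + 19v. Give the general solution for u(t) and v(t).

u(t) = -C_1e^(4t)sin(5t) - 3C_1e^(4t)cos(5t) - 3C_2e^(4t)sin(5t) + C_2e^(4t)cos(5t), v(t) = C_1e^(4t)cos(5t) + C_2e^(4t)sin(5t)

Coefficient matrix A = [[-11, -50], [5, 19]].
Characteristic polynomial det(A - λI) = λ^2 - 8λ + 41 = 0.
Eigenvalues λ = 4 ± 5i (complex conjugate pair).
For λ=4+5i: an eigenvector is (-3,1) - i(-1,0) = (-3 + i, 1).
A real fundamental pair from Re and Im of e^((4+5i)t)v: X_1 = e^(4t)(cos(5t)·(-3,1) + sin(5t)·(-1,0)), X_2 = e^(4t)(sin(5t)·(-3,1) - cos(5t)·(-1,0)).
General solution: C_1X_1 + C_2X_2.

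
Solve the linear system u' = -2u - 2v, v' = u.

u(t) = -C_1e^(-t)sin(t) + C_1e^(-t)cos(t) + C_2e^(-t)sin(t) + C_2e^(-t)cos(t), v(t) = C_1e^(-t)sin(t) - C_2e^(-t)cos(t)

Coefficient matrix A = [[-2, -2], [1, 0]].
Characteristic polynomial det(A - λI) = λ^2 + 2λ + 2 = 0.
Eigenvalues λ = -1 ± i (complex conjugate pair).
For λ=-1+i: an eigenvector is (1,0) - i(-1,1) = (1 + i, 0 - i).
A real fundamental pair from Re and Im of e^((-1+i)t)v: X_1 = e^(-t)(cos(t)·(1,0) + sin(t)·(-1,1)), X_2 = e^(-t)(sin(t)·(1,0) - cos(t)·(-1,1)).
General solution: C_1X_1 + C_2X_2.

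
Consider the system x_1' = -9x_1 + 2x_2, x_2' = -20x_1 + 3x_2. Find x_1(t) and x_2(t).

Coefficient matrix A = [[-9, 2], [-20, 3]].
Characteristic polynomial det(A - λI) = λ^2 + 6λ + 13 = 0.
Eigenvalues λ = -3 ± 2i (complex conjugate pair).
For λ=-3+2i: an eigenvector is (-1,-3) - i(0,1) = (-1, -3 - i).
A real fundamental pair from Re and Im of e^((-3+2i)t)v: X_1 = e^(-3t)(cos(2t)·(-1,-3) + sin(2t)·(0,1)), X_2 = e^(-3t)(sin(2t)·(-1,-3) - cos(2t)·(0,1)).
General solution: K_1X_1 + K_2X_2.

x_1(t) = -K_1e^(-3t)cos(2t) - K_2e^(-3t)sin(2t), x_2(t) = K_1e^(-3t)sin(2t) - 3K_1e^(-3t)cos(2t) - 3K_2e^(-3t)sin(2t) - K_2e^(-3t)cos(2t)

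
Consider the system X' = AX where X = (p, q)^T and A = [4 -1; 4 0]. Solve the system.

p(t) = -C_1e^(2t) - C_2te^(2t) - C_2e^(2t), q(t) = -2C_1e^(2t) - 2C_2te^(2t) - C_2e^(2t)

Coefficient matrix A = [[4, -1], [4, 0]].
Characteristic polynomial det(A - λI) = λ^2 - 4λ + 4 = 0.
Single eigenvalue λ = 2 with algebraic multiplicity 2.
Eigenvector v = (-1,-2); generalized eigenvector w with (A-λI)w=v is (-1,-1).
General solution: e^(2t)[C_1·v + C_2·(t·v + w)].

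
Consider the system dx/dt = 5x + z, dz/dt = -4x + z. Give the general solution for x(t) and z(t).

Coefficient matrix A = [[5, 1], [-4, 1]].
Characteristic polynomial det(A - λI) = λ^2 - 6λ + 9 = 0.
Single eigenvalue λ = 3 with algebraic multiplicity 2.
Eigenvector v = (-1,2); generalized eigenvector w with (A-λI)w=v is (-2,3).
General solution: e^(3t)[K_1·v + K_2·(t·v + w)].

x(t) = -K_1e^(3t) - K_2te^(3t) - 2K_2e^(3t), z(t) = 2K_1e^(3t) + 2K_2te^(3t) + 3K_2e^(3t)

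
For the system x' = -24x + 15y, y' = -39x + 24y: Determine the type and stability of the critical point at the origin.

center

A = [[-24,15],[-39,24]]; det(A-λI) = λ^2 + 9.
λ = 0 ± 3i: zero real part.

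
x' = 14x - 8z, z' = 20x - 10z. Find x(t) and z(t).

x(t) = K_1e^(2t)sin(4t) + K_1e^(2t)cos(4t) + K_2e^(2t)sin(4t) - K_2e^(2t)cos(4t), z(t) = 2K_1e^(2t)sin(4t) + K_1e^(2t)cos(4t) + K_2e^(2t)sin(4t) - 2K_2e^(2t)cos(4t)

Coefficient matrix A = [[14, -8], [20, -10]].
Characteristic polynomial det(A - λI) = λ^2 - 4λ + 20 = 0.
Eigenvalues λ = 2 ± 4i (complex conjugate pair).
For λ=2+4i: an eigenvector is (1,1) - i(1,2) = (1 - i, 1 - 2i).
A real fundamental pair from Re and Im of e^((2+4i)t)v: X_1 = e^(2t)(cos(4t)·(1,1) + sin(4t)·(1,2)), X_2 = e^(2t)(sin(4t)·(1,1) - cos(4t)·(1,2)).
General solution: K_1X_1 + K_2X_2.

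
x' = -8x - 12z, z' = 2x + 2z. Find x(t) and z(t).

Coefficient matrix A = [[-8, -12], [2, 2]].
Characteristic polynomial det(A - λI) = λ^2 + 6λ + 8 = 0.
Eigenvalues λ = -2, -4.
For λ=-2: (A-λI) row 1 is [-6, -12], so an eigenvector is (-2, 1).
For λ=-4: (A-λI) row 1 is [-4, -12], so an eigenvector is (-3, 1).
General solution: c_1e^(-2t)(-2,1) + c_2e^(-4t)(-3,1).

x(t) = -2c_1e^(-2t) - 3c_2e^(-4t), z(t) = c_1e^(-2t) + c_2e^(-4t)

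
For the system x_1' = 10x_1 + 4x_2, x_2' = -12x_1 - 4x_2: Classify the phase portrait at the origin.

unstable node

A = [[10,4],[-12,-4]]; det(A-λI) = λ^2 - 6λ + 8.
λ = 2, 4: both positive.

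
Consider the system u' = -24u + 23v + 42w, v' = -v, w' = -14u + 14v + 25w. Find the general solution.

u(t) = -3K_1e^(4t) + K_2e^(-t) + 2K_3e^(-3t), v(t) = K_2e^(-t), w(t) = -2K_1e^(4t) + K_3e^(-3t)

Coefficient matrix A = [[-24, 23, 42], [0, -1, 0], [-14, 14, 25]].
det(A - λI) = 0 gives eigenvalues λ = 4, -1, -3.
For λ=4: eigenvector (-3,0,-2).
For λ=-1: eigenvector (1,1,0).
For λ=-3: eigenvector (2,0,1).
General solution: K_1e^(4t)(-3,0,-2) + K_2e^(-t)(1,1,0) + K_3e^(-3t)(2,0,1).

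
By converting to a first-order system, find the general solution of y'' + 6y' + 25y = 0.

Let x_1 = y, x_2 = y'. Then x_1' = x_2 and x_2' = -25x_1 - 6x_2.
A = [[0,1],[-25,-6]]; det(A-λI) = λ^2 + 6λ + 25.
Eigenvalues λ = -3 ± 4i.

y(t) = K_1e^(-3t)cos(4t) + K_2e^(-3t)sin(4t)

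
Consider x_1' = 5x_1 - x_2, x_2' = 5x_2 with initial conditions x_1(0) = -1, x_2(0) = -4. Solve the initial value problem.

Coefficient matrix A = [[5, -1], [0, 5]].
Characteristic polynomial det(A - λI) = λ^2 - 10λ + 25 = 0.
Single eigenvalue λ = 5 with algebraic multiplicity 2.
Eigenvector v = (-1,0); generalized eigenvector w with (A-λI)w=v is (-3,1).
General solution: e^(5t)[K_1·v + K_2·(t·v + w)].
Applying x_1(0)=-1, x_2(0)=-4 gives K_1=13, K_2=-4.

x_1(t) = 4te^(5t) - e^(5t), x_2(t) = -4e^(5t)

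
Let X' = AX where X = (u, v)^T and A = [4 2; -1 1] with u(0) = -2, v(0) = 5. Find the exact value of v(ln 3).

A = [[4,2],[-1,1]]; eigenvalues λ = 2, 3.
Eigenvectors: (1,-1) for λ=2, (-2,1) for λ=3.
From the initial condition, c_1 = -8, c_2 = -3.
v(ln 3) = (-8)(3^2)(-1) + (-3)(3^3)(1) = -9.

-9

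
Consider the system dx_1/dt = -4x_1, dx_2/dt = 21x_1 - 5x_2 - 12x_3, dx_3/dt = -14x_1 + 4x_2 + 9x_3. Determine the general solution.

Coefficient matrix A = [[-4, 0, 0], [21, -5, -12], [-14, 4, 9]].
det(A - λI) = 0 gives eigenvalues λ = 3, -4, 1.
For λ=3: eigenvector (0,-3,2).
For λ=-4: eigenvector (1,-3,2).
For λ=1: eigenvector (0,-2,1).
General solution: C_1e^(3t)(0,-3,2) + C_2e^(-4t)(1,-3,2) + C_3e^(t)(0,-2,1).

x_1(t) = C_2e^(-4t), x_2(t) = -3C_1e^(3t) - 3C_2e^(-4t) - 2C_3e^(t), x_3(t) = 2C_1e^(3t) + 2C_2e^(-4t) + C_3e^(t)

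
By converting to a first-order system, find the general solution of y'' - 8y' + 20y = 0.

y(t) = C_1e^(4t)cos(2t) + C_2e^(4t)sin(2t)

Let x_1 = y, x_2 = y'. Then x_1' = x_2 and x_2' = -20x_1 + 8x_2.
A = [[0,1],[-20,8]]; det(A-λI) = λ^2 - 8λ + 20.
Eigenvalues λ = 4 ± 2i.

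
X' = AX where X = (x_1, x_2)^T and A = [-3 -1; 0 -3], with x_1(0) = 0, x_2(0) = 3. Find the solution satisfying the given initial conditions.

Coefficient matrix A = [[-3, -1], [0, -3]].
Characteristic polynomial det(A - λI) = λ^2 + 6λ + 9 = 0.
Single eigenvalue λ = -3 with algebraic multiplicity 2.
Eigenvector v = (-1,0); generalized eigenvector w with (A-λI)w=v is (3,1).
General solution: e^(-3t)[c_1·v + c_2·(t·v + w)].
Applying x_1(0)=0, x_2(0)=3 gives c_1=9, c_2=3.

x_1(t) = -3te^(-3t), x_2(t) = 3e^(-3t)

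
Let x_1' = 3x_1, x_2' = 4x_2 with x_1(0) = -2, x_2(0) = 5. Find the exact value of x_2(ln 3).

A = [[3,0],[0,4]]; eigenvalues λ = 4, 3.
Eigenvectors: (0,1) for λ=4, (-1,0) for λ=3.
From the initial condition, c_1 = 5, c_2 = 2.
x_2(ln 3) = (5)(3^4)(1) + (2)(3^3)(0) = 405.

405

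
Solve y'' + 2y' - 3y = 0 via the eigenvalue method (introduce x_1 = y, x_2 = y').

Let x_1 = y, x_2 = y'. Then x_1' = x_2 and x_2' = 3x_1 - 2x_2.
A = [[0,1],[3,-2]]; det(A-λI) = λ^2 + 2λ - 3.
Eigenvalues λ = -3, 1 with eigenvectors (1,-3), (1,1).

y(t) = K_1e^(-3t) + K_2e^(t)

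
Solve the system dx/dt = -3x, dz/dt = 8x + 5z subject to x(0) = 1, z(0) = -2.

Coefficient matrix A = [[-3, 0], [8, 5]].
Characteristic polynomial det(A - λI) = λ^2 - 2λ - 15 = 0.
Eigenvalues λ = 5, -3.
For λ=5: (A-λI) row 1 is [-8, 0], so an eigenvector is (0, -1).
For λ=-3: (A-λI) row 2 is [8, 8], so an eigenvector is (-1, 1).
General solution: K_1e^(5t)(0,-1) + K_2e^(-3t)(-1,1).
Applying x(0)=1, z(0)=-2 gives K_1=1, K_2=-1.

x(t) = e^(-3t), z(t) = -e^(5t) - e^(-3t)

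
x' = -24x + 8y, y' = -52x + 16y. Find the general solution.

x(t) = -K_1e^(-4t)sin(4t) - K_1e^(-4t)cos(4t) - K_2e^(-4t)sin(4t) + K_2e^(-4t)cos(4t), y(t) = -2K_1e^(-4t)sin(4t) - 3K_1e^(-4t)cos(4t) - 3K_2e^(-4t)sin(4t) + 2K_2e^(-4t)cos(4t)

Coefficient matrix A = [[-24, 8], [-52, 16]].
Characteristic polynomial det(A - λI) = λ^2 + 8λ + 32 = 0.
Eigenvalues λ = -4 ± 4i (complex conjugate pair).
For λ=-4+4i: an eigenvector is (-1,-3) - i(-1,-2) = (-1 + i, -3 + 2i).
A real fundamental pair from Re and Im of e^((-4+4i)t)v: X_1 = e^(-4t)(cos(4t)·(-1,-3) + sin(4t)·(-1,-2)), X_2 = e^(-4t)(sin(4t)·(-1,-3) - cos(4t)·(-1,-2)).
General solution: K_1X_1 + K_2X_2.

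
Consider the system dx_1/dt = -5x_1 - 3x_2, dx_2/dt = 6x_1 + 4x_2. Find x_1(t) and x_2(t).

Coefficient matrix A = [[-5, -3], [6, 4]].
Characteristic polynomial det(A - λI) = λ^2 + λ - 2 = 0.
Eigenvalues λ = -2, 1.
For λ=-2: (A-λI) row 1 is [-3, -3], so an eigenvector is (-1, 1).
For λ=1: (A-λI) row 1 is [-6, -3], so an eigenvector is (1, -2).
General solution: C_1e^(-2t)(-1,1) + C_2e^(t)(1,-2).

x_1(t) = -C_1e^(-2t) + C_2e^(t), x_2(t) = C_1e^(-2t) - 2C_2e^(t)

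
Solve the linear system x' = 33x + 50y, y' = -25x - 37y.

x(t) = -3K_1e^(-2t)sin(5t) + K_1e^(-2t)cos(5t) + K_2e^(-2t)sin(5t) + 3K_2e^(-2t)cos(5t), y(t) = 2K_1e^(-2t)sin(5t) - K_1e^(-2t)cos(5t) - K_2e^(-2t)sin(5t) - 2K_2e^(-2t)cos(5t)

Coefficient matrix A = [[33, 50], [-25, -37]].
Characteristic polynomial det(A - λI) = λ^2 + 4λ + 29 = 0.
Eigenvalues λ = -2 ± 5i (complex conjugate pair).
For λ=-2+5i: an eigenvector is (1,-1) - i(-3,2) = (1 + 3i, -1 - 2i).
A real fundamental pair from Re and Im of e^((-2+5i)t)v: X_1 = e^(-2t)(cos(5t)·(1,-1) + sin(5t)·(-3,2)), X_2 = e^(-2t)(sin(5t)·(1,-1) - cos(5t)·(-3,2)).
General solution: K_1X_1 + K_2X_2.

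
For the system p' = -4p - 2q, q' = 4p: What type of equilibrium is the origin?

stable spiral

A = [[-4,-2],[4,0]]; det(A-λI) = λ^2 + 4λ + 8.
λ = -2 ± 2i: negative real part.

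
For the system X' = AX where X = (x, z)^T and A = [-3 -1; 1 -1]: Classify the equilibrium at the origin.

A = [[-3,-1],[1,-1]]; det(A-λI) = λ^2 + 4λ + 4.
repeated λ = -2 with a single eigenvector.

stable improper node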